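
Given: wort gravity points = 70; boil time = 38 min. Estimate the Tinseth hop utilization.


U = 1.65·0.000125^(GP/1000) · (1 − e^(−0.04·t))/4.15
bigness = 1.65·0.000125^(70/1000) = 0.8796
boil_factor = (1 − e^(−0.04·38))/4.15 = 0.1883
U = 0.8796 · 0.1883

0.1656


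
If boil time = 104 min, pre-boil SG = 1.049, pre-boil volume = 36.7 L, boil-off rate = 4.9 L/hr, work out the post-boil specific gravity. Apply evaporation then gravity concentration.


V_post = V_pre − rate·(t/60);  SG_post = 1 + (SG_pre−1)·V_pre/V_post
V_post = 36.7 − 4.9·(104/60) = 28.2067
SG_post = 1 + (1.049 − 1)·36.7/28.2067

1.0638


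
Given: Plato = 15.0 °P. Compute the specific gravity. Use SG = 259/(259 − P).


SG = 259/(259 − 15.0)

1.0615


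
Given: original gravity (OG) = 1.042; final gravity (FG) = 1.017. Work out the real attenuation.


AA = (OG−FG)/(OG−1)·100;  RA = AA·0.8192
AA = (1.042 − 1.017)/(1.042 − 1)·100 = 59.5238
RA = 59.5238·0.8192

48.7619 %


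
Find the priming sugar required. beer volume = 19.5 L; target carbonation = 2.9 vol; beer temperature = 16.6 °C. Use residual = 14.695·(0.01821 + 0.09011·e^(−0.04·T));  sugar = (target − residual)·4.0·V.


residual = 14.695·(0.01821 + 0.09011·e^(−0.04·16.6)) = 0.9493
sugar = (2.9 − 0.9493)·4.0·19.5

152.1576 g


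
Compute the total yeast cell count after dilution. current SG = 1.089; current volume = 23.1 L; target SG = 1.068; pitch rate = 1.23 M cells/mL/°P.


V_w = V·((SG_c−1)/(SG_t−1)−1);  °P = 259 − 259/SG_t;  cells = rate·(V+V_w)·°P
V_w = 23.1·((1.089−1)/(1.068−1)−1) = 7.1338
V_final = 23.1 + 7.1338 = 30.2338
°P = 259 − 259/1.068 = 16.4906
cells = 1.23·30.2338·16.4906

613.2472 billion cells


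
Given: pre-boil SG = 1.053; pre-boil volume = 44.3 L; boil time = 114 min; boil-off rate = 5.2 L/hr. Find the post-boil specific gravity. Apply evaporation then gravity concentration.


V_post = V_pre − rate·(t/60);  SG_post = 1 + (SG_pre−1)·V_pre/V_post
V_post = 44.3 − 5.2·(114/60) = 34.4200
SG_post = 1 + (1.053 − 1)·44.3/34.4200

1.0682


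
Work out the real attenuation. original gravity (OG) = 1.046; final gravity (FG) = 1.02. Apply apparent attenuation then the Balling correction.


AA = (OG−FG)/(OG−1)·100;  RA = AA·0.8192
AA = (1.046 − 1.02)/(1.046 − 1)·100 = 56.5217
RA = 56.5217·0.8192

46.3026 %


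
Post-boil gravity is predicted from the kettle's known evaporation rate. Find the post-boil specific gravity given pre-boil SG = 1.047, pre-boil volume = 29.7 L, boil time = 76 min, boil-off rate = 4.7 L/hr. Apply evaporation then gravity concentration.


V_post = V_pre − rate·(t/60);  SG_post = 1 + (SG_pre−1)·V_pre/V_post
V_post = 29.7 − 4.7·(76/60) = 23.7467
SG_post = 1 + (1.047 − 1)·29.7/23.7467

1.0588


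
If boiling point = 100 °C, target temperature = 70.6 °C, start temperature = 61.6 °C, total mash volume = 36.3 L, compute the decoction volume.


V_dec = V_total·(T_target − T_start)/(T_boil − T_start)
V_dec = 36.3·(70.6 − 61.6)/(100 − 61.6)

8.5078 L


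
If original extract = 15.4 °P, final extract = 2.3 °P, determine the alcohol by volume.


SG = 259/(259 − P);  ABV = (OG − FG)·131.25
OG = 259/(259 − 15.4) = 1.0632
FG = 259/(259 − 2.3) = 1.0090
ABV = (1.0632 − 1.0090)·131.25

7.1214 % ABV


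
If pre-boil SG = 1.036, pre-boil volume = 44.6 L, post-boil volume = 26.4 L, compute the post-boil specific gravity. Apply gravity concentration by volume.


SG_post = 1 + (SG_pre − 1)·V_pre/V_post
pts_pre = (1.036 − 1)·1000 = 36.0000
pts_post = 36.0000·44.6/26.4 = 60.8182
SG_post = 1 + 60.8182/1000

1.0608


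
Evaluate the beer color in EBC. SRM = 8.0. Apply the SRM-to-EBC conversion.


EBC = SRM · 1.97
EBC = 8.0 · 1.97

15.7600 EBC


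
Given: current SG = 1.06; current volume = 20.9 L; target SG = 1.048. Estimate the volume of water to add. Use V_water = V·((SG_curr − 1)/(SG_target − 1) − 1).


V_water = 20.9·((1.06 − 1)/(1.048 − 1) − 1)

5.2250 L


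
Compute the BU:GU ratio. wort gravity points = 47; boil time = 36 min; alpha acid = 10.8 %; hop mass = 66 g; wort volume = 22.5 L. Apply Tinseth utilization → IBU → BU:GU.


U = 1.65·0.000125^(GP/1000)·(1−e^(−0.04t))/4.15;  IBU = (α/100)·m·U·1000/V;  BU:GU = IBU/GP
U = 1.65·0.000125^(47/1000)·(1−e^(−0.04·36))/4.15 = 0.1989
IBU = (10.8/100)·66·0.1989·1000/22.5 = 63.0001
BU:GU = 63.0001/47

1.3404


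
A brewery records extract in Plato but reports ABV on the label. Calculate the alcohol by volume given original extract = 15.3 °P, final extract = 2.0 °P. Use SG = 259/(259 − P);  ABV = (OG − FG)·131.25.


OG = 259/(259 − 15.3) = 1.0628
FG = 259/(259 − 2.0) = 1.0078
ABV = (1.0628 − 1.0078)·131.25

7.2188 % ABV


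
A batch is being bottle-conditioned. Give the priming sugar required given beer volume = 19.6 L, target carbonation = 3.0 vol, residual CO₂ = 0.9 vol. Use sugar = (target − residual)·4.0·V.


sugar = (3.0 − 0.9)·4.0·19.6

164.6400 g


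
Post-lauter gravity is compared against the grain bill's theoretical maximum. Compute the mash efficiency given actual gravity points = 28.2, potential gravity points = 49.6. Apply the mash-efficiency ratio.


efficiency = actual / potential × 100
efficiency = 28.2 / 49.6 × 100

56.8548 %


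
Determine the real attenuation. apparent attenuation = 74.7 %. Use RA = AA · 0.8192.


RA = 74.7 · 0.8192

61.1942 %


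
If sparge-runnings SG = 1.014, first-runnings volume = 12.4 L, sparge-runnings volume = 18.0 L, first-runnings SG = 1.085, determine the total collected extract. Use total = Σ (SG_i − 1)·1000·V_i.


first = (1.085 − 1)·1000·12.4 = 1054.0000
sparge = (1.014 − 1)·1000·18.0 = 252.0000
total = 1054.0000 + 252.0000

1306.0000 gravity·L


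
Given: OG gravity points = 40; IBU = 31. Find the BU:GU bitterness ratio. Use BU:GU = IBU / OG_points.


BU:GU = 31 / 40

0.7750


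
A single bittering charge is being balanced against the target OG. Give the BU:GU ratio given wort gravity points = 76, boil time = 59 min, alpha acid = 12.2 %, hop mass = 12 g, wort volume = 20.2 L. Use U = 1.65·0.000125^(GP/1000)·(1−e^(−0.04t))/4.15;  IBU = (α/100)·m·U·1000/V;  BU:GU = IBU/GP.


U = 1.65·0.000125^(76/1000)·(1−e^(−0.04·59))/4.15 = 0.1819
IBU = (12.2/100)·12·0.1819·1000/20.2 = 13.1801
BU:GU = 13.1801/76

0.1734


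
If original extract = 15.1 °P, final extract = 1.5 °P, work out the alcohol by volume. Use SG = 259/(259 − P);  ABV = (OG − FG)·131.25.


OG = 259/(259 − 15.1) = 1.0619
FG = 259/(259 − 1.5) = 1.0058
ABV = (1.0619 − 1.0058)·131.25

7.3612 % ABV


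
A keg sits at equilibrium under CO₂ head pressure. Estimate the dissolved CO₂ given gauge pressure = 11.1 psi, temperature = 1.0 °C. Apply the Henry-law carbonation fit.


vols = (P + 14.695)·(0.01821 + 0.09011·e^(−0.04·T))
vols = (11.1 + 14.695)·(0.01821 + 0.09011·e^(−0.04·1.0))

2.7030 volumes


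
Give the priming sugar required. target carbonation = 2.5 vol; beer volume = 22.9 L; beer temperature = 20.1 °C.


residual = 14.695·(0.01821 + 0.09011·e^(−0.04·T));  sugar = (target − residual)·4.0·V
residual = 14.695·(0.01821 + 0.09011·e^(−0.04·20.1)) = 0.8602
sugar = (2.5 − 0.8602)·4.0·22.9

150.2050 g


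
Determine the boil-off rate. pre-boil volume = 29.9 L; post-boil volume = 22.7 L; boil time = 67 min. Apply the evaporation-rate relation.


rate = (V_pre − V_post) / (t_min/60)
rate = (29.9 − 22.7) / (67/60)

6.4478 L/hr


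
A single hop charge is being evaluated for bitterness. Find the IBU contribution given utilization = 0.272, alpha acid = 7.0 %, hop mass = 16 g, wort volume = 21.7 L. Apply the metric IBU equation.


IBU = (α/100)·mass·U·1000 / V
IBU = (7.0/100)·16·0.272·1000 / 21.7

14.0387 IBU


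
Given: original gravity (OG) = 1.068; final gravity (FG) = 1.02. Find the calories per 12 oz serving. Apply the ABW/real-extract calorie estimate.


ABW = (OG−FG)·131.25·0.79/FG;  °P = 259 − 259/SG (for OG→OE and FG→AE);  RE = 0.1808·OE + 0.8192·AE;  Cal = (6.9·ABW + 4·(RE−0.1))·FG·3.55
ABW = (1.068 − 1.02)·131.25·0.79/1.02 = 4.8794
OE = 259 − 259/1.068 = 16.4906 °P
AE = 259 − 259/1.02 = 5.0784 °P
RE = 0.1808·16.4906 + 0.8192·5.0784 = 7.1418 °P
Cal = (6.9·4.8794 + 4·(7.1418−0.1))·1.02·3.55

223.9044 kcal


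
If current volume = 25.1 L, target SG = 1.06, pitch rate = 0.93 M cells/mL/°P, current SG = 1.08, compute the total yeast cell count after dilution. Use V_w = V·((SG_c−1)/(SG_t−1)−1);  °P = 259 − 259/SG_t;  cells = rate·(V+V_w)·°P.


V_w = 25.1·((1.08−1)/(1.06−1)−1) = 8.3667
V_final = 25.1 + 8.3667 = 33.4667
°P = 259 − 259/1.06 = 14.6604
cells = 0.93·33.4667·14.6604

456.2896 billion cells


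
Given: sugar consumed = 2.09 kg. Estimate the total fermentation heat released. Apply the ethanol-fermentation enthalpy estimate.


Q = m_sugar · 590 kJ/kg
Q = 2.09 · 590

1233.1000 kJ


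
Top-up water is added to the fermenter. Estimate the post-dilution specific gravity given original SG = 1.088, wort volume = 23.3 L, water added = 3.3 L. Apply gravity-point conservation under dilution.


SG_new = 1 + (SG_old − 1)·V_old/(V_old + V_water)
pts = (1.088 − 1)·1000·23.3/(23.3 + 3.3) = 77.0827
SG_new = 1 + 77.0827/1000

1.0771


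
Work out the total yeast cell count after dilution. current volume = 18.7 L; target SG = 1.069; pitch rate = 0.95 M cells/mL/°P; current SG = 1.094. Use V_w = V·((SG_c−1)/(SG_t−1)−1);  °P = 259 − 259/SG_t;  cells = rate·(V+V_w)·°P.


V_w = 18.7·((1.094−1)/(1.069−1)−1) = 6.7754
V_final = 18.7 + 6.7754 = 25.4754
°P = 259 − 259/1.069 = 16.7175
cells = 0.95·25.4754·16.7175

404.5900 billion cells


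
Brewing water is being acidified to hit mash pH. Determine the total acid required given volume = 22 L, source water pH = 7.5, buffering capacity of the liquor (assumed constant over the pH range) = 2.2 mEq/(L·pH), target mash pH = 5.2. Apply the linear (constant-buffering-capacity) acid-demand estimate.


acid = buffering capacity · (pH_source − pH_target) · V
acid = 2.2 · (7.5 − 5.2) · 22

111.3200 mEq


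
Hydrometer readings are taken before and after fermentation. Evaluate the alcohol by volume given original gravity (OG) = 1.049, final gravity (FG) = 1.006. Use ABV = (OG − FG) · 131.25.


ABV = (1.049 − 1.006) · 131.25

5.6437 % ABV


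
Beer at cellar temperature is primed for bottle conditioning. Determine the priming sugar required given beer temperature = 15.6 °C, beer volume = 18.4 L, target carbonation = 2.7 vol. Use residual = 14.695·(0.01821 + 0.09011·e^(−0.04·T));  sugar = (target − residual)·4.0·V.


residual = 14.695·(0.01821 + 0.09011·e^(−0.04·15.6)) = 0.9771
sugar = (2.7 − 0.9771)·4.0·18.4

126.8069 g


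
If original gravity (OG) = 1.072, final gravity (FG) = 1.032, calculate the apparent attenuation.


AA = (OG − FG)/(OG − 1) · 100
AA = (1.072 − 1.032)/(1.072 − 1) · 100

55.5556 %


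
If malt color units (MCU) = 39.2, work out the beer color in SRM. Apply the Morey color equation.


SRM = 1.4922 · MCU^0.6859
SRM = 1.4922 · 39.2^0.6859

18.4783 SRM


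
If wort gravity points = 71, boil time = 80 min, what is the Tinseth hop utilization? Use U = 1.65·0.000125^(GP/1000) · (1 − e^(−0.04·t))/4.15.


bigness = 1.65·0.000125^(71/1000) = 0.8717
boil_factor = (1 − e^(−0.04·80))/4.15 = 0.2311
U = 0.8717 · 0.2311

0.2015


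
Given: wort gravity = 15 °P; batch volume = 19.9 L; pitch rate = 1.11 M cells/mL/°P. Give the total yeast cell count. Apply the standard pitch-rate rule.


cells (billions) = rate · V_L · °P
cells = 1.11 · 19.9 · 15

331.3350 billion cells


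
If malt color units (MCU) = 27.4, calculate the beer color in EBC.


SRM = 1.4922·MCU^0.6859;  EBC = SRM·1.97
SRM = 1.4922·27.4^0.6859 = 14.4537
EBC = 14.4537·1.97

28.4739 EBC


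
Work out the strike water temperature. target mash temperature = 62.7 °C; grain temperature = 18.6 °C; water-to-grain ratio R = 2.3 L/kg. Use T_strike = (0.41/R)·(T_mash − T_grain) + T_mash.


T_strike = (0.41/2.3)·(62.7 − 18.6) + 62.7

70.5613 °C


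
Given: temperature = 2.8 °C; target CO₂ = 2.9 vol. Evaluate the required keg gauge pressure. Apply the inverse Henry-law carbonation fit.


psi = vols/(0.01821 + 0.09011·e^(−0.04·T)) − 14.695
psi = 2.9/(0.01821 + 0.09011·e^(−0.04·2.8)) − 14.695

14.6655 psi


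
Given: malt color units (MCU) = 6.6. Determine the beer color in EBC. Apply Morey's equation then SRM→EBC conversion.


SRM = 1.4922·MCU^0.6859;  EBC = SRM·1.97
SRM = 1.4922·6.6^0.6859 = 5.4444
EBC = 5.4444·1.97

10.7255 EBC


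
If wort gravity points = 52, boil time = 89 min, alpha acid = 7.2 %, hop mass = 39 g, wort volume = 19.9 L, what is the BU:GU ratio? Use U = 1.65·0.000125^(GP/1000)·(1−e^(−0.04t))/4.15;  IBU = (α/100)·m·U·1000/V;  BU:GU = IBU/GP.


U = 1.65·0.000125^(52/1000)·(1−e^(−0.04·89))/4.15 = 0.2421
IBU = (7.2/100)·39·0.2421·1000/19.9 = 34.1578
BU:GU = 34.1578/52

0.6569


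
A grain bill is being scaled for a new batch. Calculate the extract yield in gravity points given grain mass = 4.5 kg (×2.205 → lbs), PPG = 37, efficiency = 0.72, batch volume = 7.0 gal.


points = lbs × PPG × eff / vol
lbs = 4.5 × 2.205 = 9.9225
points = 9.9225 × 37 × 0.72 / 7.0

37.7622 points


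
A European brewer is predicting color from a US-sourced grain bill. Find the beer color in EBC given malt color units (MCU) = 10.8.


SRM = 1.4922·MCU^0.6859;  EBC = SRM·1.97
SRM = 1.4922·10.8^0.6859 = 7.6322
EBC = 7.6322·1.97

15.0355 EBC


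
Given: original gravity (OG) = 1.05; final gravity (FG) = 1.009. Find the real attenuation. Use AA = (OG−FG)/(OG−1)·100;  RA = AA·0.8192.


AA = (1.05 − 1.009)/(1.05 − 1)·100 = 82.0000
RA = 82.0000·0.8192

67.1744 %


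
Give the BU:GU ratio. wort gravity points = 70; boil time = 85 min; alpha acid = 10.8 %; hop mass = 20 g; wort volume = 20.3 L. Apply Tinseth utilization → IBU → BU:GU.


U = 1.65·0.000125^(GP/1000)·(1−e^(−0.04t))/4.15;  IBU = (α/100)·m·U·1000/V;  BU:GU = IBU/GP
U = 1.65·0.000125^(70/1000)·(1−e^(−0.04·85))/4.15 = 0.2049
IBU = (10.8/100)·20·0.2049·1000/20.3 = 21.7990
BU:GU = 21.7990/70

0.3114


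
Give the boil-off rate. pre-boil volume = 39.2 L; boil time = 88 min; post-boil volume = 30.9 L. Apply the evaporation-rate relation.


rate = (V_pre − V_post) / (t_min/60)
rate = (39.2 − 30.9) / (88/60)

5.6591 L/hr


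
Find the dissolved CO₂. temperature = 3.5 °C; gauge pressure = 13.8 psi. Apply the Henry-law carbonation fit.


vols = (P + 14.695)·(0.01821 + 0.09011·e^(−0.04·T))
vols = (13.8 + 14.695)·(0.01821 + 0.09011·e^(−0.04·3.5))

2.7511 volumes


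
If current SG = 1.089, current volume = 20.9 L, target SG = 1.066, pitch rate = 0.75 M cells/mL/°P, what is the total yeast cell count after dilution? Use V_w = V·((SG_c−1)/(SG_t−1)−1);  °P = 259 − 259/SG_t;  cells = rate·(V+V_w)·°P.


V_w = 20.9·((1.089−1)/(1.066−1)−1) = 7.2833
V_final = 20.9 + 7.2833 = 28.1833
°P = 259 − 259/1.066 = 16.0356
cells = 0.75·28.1833·16.0356

338.9535 billion cells


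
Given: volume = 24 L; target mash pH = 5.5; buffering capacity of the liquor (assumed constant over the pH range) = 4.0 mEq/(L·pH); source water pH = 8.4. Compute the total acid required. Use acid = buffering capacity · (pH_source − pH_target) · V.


acid = 4.0 · (8.4 − 5.5) · 24

278.4000 mEq


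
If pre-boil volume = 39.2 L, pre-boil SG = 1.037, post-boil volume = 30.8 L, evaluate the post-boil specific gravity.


SG_post = 1 + (SG_pre − 1)·V_pre/V_post
pts_pre = (1.037 − 1)·1000 = 37.0000
pts_post = 37.0000·39.2/30.8 = 47.0909
SG_post = 1 + 47.0909/1000

1.0471


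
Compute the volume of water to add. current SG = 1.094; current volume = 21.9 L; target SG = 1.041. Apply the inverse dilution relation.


V_water = V·((SG_curr − 1)/(SG_target − 1) − 1)
V_water = 21.9·((1.094 − 1)/(1.041 − 1) − 1)

28.3098 L


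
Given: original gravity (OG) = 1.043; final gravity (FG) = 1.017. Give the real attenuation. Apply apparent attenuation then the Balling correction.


AA = (OG−FG)/(OG−1)·100;  RA = AA·0.8192
AA = (1.043 − 1.017)/(1.043 − 1)·100 = 60.4651
RA = 60.4651·0.8192

49.5330 %


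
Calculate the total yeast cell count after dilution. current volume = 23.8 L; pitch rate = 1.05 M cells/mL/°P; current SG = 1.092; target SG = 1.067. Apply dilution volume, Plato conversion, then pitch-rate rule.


V_w = V·((SG_c−1)/(SG_t−1)−1);  °P = 259 − 259/SG_t;  cells = rate·(V+V_w)·°P
V_w = 23.8·((1.092−1)/(1.067−1)−1) = 8.8806
V_final = 23.8 + 8.8806 = 32.6806
°P = 259 − 259/1.067 = 16.2634
cells = 1.05·32.6806·16.2634

558.0710 billion cells


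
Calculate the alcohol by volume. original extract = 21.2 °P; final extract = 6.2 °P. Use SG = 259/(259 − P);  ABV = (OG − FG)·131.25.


OG = 259/(259 − 21.2) = 1.0892
FG = 259/(259 − 6.2) = 1.0245
ABV = (1.0892 − 1.0245)·131.25

8.4821 % ABV


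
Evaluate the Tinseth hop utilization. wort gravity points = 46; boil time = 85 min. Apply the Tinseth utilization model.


U = 1.65·0.000125^(GP/1000) · (1 − e^(−0.04·t))/4.15
bigness = 1.65·0.000125^(46/1000) = 1.0913
boil_factor = (1 − e^(−0.04·85))/4.15 = 0.2329
U = 1.0913 · 0.2329

0.2542


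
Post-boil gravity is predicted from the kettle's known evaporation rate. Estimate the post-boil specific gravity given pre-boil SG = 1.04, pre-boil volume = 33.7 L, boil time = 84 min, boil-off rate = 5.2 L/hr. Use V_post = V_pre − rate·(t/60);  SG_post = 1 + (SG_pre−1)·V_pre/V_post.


V_post = 33.7 − 5.2·(84/60) = 26.4200
SG_post = 1 + (1.04 − 1)·33.7/26.4200

1.0510


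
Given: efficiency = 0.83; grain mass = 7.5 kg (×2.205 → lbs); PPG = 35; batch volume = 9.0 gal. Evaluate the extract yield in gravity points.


points = lbs × PPG × eff / vol
lbs = 7.5 × 2.205 = 16.5375
points = 16.5375 × 35 × 0.83 / 9.0

53.3794 points


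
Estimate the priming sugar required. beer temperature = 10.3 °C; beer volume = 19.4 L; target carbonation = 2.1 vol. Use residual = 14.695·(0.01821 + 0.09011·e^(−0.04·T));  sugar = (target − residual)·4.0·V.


residual = 14.695·(0.01821 + 0.09011·e^(−0.04·10.3)) = 1.1446
sugar = (2.1 − 1.1446)·4.0·19.4

74.1372 g


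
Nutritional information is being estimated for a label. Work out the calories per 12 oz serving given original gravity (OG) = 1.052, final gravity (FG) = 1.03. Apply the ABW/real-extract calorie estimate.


ABW = (OG−FG)·131.25·0.79/FG;  °P = 259 − 259/SG (for OG→OE and FG→AE);  RE = 0.1808·OE + 0.8192·AE;  Cal = (6.9·ABW + 4·(RE−0.1))·FG·3.55
ABW = (1.052 − 1.03)·131.25·0.79/1.03 = 2.2147
OE = 259 − 259/1.052 = 12.8023 °P
AE = 259 − 259/1.03 = 7.5437 °P
RE = 0.1808·12.8023 + 0.8192·7.5437 = 8.4944 °P
Cal = (6.9·2.2147 + 4·(8.4944−0.1))·1.03·3.55

178.6533 kcal


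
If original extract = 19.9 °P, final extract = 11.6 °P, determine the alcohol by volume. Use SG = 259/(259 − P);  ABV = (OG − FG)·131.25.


OG = 259/(259 − 19.9) = 1.0832
FG = 259/(259 − 11.6) = 1.0469
ABV = (1.0832 − 1.0469)·131.25

4.7698 % ABV


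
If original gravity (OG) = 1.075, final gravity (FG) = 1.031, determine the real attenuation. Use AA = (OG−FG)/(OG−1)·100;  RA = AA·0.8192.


AA = (1.075 − 1.031)/(1.075 − 1)·100 = 58.6667
RA = 58.6667·0.8192

48.0597 %


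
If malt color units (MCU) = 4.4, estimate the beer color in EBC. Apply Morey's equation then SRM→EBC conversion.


SRM = 1.4922·MCU^0.6859;  EBC = SRM·1.97
SRM = 1.4922·4.4^0.6859 = 4.1226
EBC = 4.1226·1.97

8.1215 EBC


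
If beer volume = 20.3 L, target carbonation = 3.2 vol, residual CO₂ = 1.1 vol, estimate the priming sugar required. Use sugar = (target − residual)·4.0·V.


sugar = (3.2 − 1.1)·4.0·20.3

170.5200 g


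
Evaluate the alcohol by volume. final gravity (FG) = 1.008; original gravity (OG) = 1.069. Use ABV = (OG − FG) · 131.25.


ABV = (1.069 − 1.008) · 131.25

8.0062 % ABV


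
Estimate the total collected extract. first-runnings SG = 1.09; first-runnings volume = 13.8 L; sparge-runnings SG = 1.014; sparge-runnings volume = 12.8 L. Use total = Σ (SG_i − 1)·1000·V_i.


first = (1.09 − 1)·1000·13.8 = 1242.0000
sparge = (1.014 − 1)·1000·12.8 = 179.2000
total = 1242.0000 + 179.2000

1421.2000 gravity·L


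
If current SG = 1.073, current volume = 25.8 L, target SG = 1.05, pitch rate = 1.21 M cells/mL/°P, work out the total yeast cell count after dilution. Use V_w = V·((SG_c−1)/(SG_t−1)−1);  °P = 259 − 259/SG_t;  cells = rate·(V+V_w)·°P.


V_w = 25.8·((1.073−1)/(1.05−1)−1) = 11.8680
V_final = 25.8 + 11.8680 = 37.6680
°P = 259 − 259/1.05 = 12.3333
cells = 1.21·37.6680·12.3333

562.1321 billion cells


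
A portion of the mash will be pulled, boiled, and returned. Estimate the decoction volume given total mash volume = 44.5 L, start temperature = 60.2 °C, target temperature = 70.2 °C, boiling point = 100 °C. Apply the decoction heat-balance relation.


V_dec = V_total·(T_target − T_start)/(T_boil − T_start)
V_dec = 44.5·(70.2 − 60.2)/(100 − 60.2)

11.1809 L


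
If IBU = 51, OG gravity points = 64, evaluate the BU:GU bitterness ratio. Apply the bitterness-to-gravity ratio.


BU:GU = IBU / OG_points
BU:GU = 51 / 64

0.7969


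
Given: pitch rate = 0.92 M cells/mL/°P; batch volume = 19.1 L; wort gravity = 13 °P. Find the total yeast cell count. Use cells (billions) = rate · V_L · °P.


cells = 0.92 · 19.1 · 13

228.4360 billion cells


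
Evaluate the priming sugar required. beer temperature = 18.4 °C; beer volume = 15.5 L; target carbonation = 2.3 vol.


residual = 14.695·(0.01821 + 0.09011·e^(−0.04·T));  sugar = (target − residual)·4.0·V
residual = 14.695·(0.01821 + 0.09011·e^(−0.04·18.4)) = 0.9019
sugar = (2.3 − 0.9019)·4.0·15.5

86.6818 g


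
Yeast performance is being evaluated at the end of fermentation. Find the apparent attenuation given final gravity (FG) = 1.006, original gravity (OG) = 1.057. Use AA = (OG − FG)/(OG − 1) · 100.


AA = (1.057 − 1.006)/(1.057 − 1) · 100

89.4737 %


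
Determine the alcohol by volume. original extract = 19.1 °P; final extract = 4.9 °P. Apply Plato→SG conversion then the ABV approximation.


SG = 259/(259 − P);  ABV = (OG − FG)·131.25
OG = 259/(259 − 19.1) = 1.0796
FG = 259/(259 − 4.9) = 1.0193
ABV = (1.0796 − 1.0193)·131.25

7.9187 % ABV


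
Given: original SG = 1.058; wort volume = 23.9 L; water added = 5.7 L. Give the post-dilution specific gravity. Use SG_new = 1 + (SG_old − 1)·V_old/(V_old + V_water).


pts = (1.058 − 1)·1000·23.9/(23.9 + 5.7) = 46.8311
SG_new = 1 + 46.8311/1000

1.0468


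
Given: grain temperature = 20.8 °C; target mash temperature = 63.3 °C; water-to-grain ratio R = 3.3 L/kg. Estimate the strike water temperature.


T_strike = (0.41/R)·(T_mash − T_grain) + T_mash
T_strike = (0.41/3.3)·(63.3 − 20.8) + 63.3

68.5803 °C


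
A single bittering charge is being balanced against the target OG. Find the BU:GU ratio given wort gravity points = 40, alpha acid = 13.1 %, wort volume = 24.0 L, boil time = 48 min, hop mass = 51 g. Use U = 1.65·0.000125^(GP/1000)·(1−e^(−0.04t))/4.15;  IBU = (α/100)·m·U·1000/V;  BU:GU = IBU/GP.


U = 1.65·0.000125^(40/1000)·(1−e^(−0.04·48))/4.15 = 0.2368
IBU = (13.1/100)·51·0.2368·1000/24.0 = 65.9313
BU:GU = 65.9313/40

1.6483


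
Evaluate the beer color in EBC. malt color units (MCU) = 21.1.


SRM = 1.4922·MCU^0.6859;  EBC = SRM·1.97
SRM = 1.4922·21.1^0.6859 = 12.0824
EBC = 12.0824·1.97

23.8023 EBC


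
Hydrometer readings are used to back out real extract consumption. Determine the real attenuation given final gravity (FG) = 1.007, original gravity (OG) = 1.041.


AA = (OG−FG)/(OG−1)·100;  RA = AA·0.8192
AA = (1.041 − 1.007)/(1.041 − 1)·100 = 82.9268
RA = 82.9268·0.8192

67.9337 %


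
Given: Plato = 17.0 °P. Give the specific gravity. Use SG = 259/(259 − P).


SG = 259/(259 − 17.0)

1.0702


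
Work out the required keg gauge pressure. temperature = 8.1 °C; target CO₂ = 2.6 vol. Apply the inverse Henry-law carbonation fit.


psi = vols/(0.01821 + 0.09011·e^(−0.04·T)) − 14.695
psi = 2.6/(0.01821 + 0.09011·e^(−0.04·8.1)) − 14.695

16.4868 psi


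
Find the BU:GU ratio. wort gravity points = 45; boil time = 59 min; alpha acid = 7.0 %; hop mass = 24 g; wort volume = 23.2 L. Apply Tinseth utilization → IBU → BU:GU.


U = 1.65·0.000125^(GP/1000)·(1−e^(−0.04t))/4.15;  IBU = (α/100)·m·U·1000/V;  BU:GU = IBU/GP
U = 1.65·0.000125^(45/1000)·(1−e^(−0.04·59))/4.15 = 0.2403
IBU = (7.0/100)·24·0.2403·1000/23.2 = 17.3998
BU:GU = 17.3998/45

0.3867


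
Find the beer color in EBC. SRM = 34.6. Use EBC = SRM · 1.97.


EBC = 34.6 · 1.97

68.1620 EBC


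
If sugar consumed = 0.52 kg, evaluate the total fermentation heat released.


Q = m_sugar · 590 kJ/kg
Q = 0.52 · 590

306.8000 kJ


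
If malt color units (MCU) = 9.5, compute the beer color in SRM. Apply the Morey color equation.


SRM = 1.4922 · MCU^0.6859
SRM = 1.4922 · 9.5^0.6859

6.9895 SRM


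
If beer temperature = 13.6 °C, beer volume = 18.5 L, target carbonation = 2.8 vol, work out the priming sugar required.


residual = 14.695·(0.01821 + 0.09011·e^(−0.04·T));  sugar = (target − residual)·4.0·V
residual = 14.695·(0.01821 + 0.09011·e^(−0.04·13.6)) = 1.0362
sugar = (2.8 − 1.0362)·4.0·18.5

130.5233 g


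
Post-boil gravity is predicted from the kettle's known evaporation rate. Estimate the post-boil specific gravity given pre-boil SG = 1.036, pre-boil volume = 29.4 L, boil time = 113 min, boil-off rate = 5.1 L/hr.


V_post = V_pre − rate·(t/60);  SG_post = 1 + (SG_pre−1)·V_pre/V_post
V_post = 29.4 − 5.1·(113/60) = 19.7950
SG_post = 1 + (1.036 − 1)·29.4/19.7950

1.0535


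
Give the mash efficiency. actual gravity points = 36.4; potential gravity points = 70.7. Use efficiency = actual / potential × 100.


efficiency = 36.4 / 70.7 × 100

51.4851 %


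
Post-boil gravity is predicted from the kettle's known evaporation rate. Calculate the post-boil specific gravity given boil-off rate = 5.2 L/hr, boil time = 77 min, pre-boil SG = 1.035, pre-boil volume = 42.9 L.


V_post = V_pre − rate·(t/60);  SG_post = 1 + (SG_pre−1)·V_pre/V_post
V_post = 42.9 − 5.2·(77/60) = 36.2267
SG_post = 1 + (1.035 − 1)·42.9/36.2267

1.0414


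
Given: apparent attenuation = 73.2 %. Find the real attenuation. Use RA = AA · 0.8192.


RA = 73.2 · 0.8192

59.9654 %


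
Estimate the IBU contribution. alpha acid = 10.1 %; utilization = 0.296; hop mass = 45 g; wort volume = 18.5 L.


IBU = (α/100)·mass·U·1000 / V
IBU = (10.1/100)·45·0.296·1000 / 18.5

72.7200 IBU


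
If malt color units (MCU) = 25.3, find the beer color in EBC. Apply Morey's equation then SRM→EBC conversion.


SRM = 1.4922·MCU^0.6859;  EBC = SRM·1.97
SRM = 1.4922·25.3^0.6859 = 13.6845
EBC = 13.6845·1.97

26.9584 EBC


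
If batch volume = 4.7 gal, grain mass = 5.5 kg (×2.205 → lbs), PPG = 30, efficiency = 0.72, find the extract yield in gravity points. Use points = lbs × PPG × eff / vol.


lbs = 5.5 × 2.205 = 12.1275
points = 12.1275 × 30 × 0.72 / 4.7

55.7349 points


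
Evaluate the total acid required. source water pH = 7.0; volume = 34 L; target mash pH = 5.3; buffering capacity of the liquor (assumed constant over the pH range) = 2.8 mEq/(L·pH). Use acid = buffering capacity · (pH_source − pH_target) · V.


acid = 2.8 · (7.0 − 5.3) · 34

161.8400 mEq


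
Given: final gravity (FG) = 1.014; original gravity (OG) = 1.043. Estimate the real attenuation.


AA = (OG−FG)/(OG−1)·100;  RA = AA·0.8192
AA = (1.043 − 1.014)/(1.043 − 1)·100 = 67.4419
RA = 67.4419·0.8192

55.2484 %


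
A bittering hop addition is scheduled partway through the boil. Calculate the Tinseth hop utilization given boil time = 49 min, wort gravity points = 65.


U = 1.65·0.000125^(GP/1000) · (1 − e^(−0.04·t))/4.15
bigness = 1.65·0.000125^(65/1000) = 0.9200
boil_factor = (1 − e^(−0.04·49))/4.15 = 0.2070
U = 0.9200 · 0.2070

0.1905


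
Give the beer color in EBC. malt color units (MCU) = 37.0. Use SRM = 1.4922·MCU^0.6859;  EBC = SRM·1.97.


SRM = 1.4922·37.0^0.6859 = 17.7606
EBC = 17.7606·1.97

34.9883 EBC


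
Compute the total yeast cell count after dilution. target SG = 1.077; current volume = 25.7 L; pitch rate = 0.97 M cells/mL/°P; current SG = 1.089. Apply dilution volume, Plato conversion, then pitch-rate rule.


V_w = V·((SG_c−1)/(SG_t−1)−1);  °P = 259 − 259/SG_t;  cells = rate·(V+V_w)·°P
V_w = 25.7·((1.089−1)/(1.077−1)−1) = 4.0052
V_final = 25.7 + 4.0052 = 29.7052
°P = 259 − 259/1.077 = 18.5172
cells = 0.97·29.7052·18.5172

533.5547 billion cells


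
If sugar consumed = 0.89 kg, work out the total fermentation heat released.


Q = m_sugar · 590 kJ/kg
Q = 0.89 · 590

525.1000 kJ


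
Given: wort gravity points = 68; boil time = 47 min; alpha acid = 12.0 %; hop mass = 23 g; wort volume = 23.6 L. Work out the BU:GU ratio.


U = 1.65·0.000125^(GP/1000)·(1−e^(−0.04t))/4.15;  IBU = (α/100)·m·U·1000/V;  BU:GU = IBU/GP
U = 1.65·0.000125^(68/1000)·(1−e^(−0.04·47))/4.15 = 0.1829
IBU = (12.0/100)·23·0.1829·1000/23.6 = 21.3853
BU:GU = 21.3853/68

0.3145


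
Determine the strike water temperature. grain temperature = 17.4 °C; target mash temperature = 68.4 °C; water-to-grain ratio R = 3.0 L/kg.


T_strike = (0.41/R)·(T_mash − T_grain) + T_mash
T_strike = (0.41/3.0)·(68.4 − 17.4) + 68.4

75.3700 °C


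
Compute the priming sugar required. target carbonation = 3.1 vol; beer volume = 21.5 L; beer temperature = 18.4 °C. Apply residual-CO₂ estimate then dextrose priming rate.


residual = 14.695·(0.01821 + 0.09011·e^(−0.04·T));  sugar = (target − residual)·4.0·V
residual = 14.695·(0.01821 + 0.09011·e^(−0.04·18.4)) = 0.9019
sugar = (3.1 − 0.9019)·4.0·21.5

189.0361 g


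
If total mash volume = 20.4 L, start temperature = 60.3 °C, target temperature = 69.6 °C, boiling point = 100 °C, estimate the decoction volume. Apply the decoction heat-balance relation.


V_dec = V_total·(T_target − T_start)/(T_boil − T_start)
V_dec = 20.4·(69.6 − 60.3)/(100 − 60.3)

4.7788 L


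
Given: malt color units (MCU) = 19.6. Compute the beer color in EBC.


SRM = 1.4922·MCU^0.6859;  EBC = SRM·1.97
SRM = 1.4922·19.6^0.6859 = 11.4864
EBC = 11.4864·1.97

22.6283 EBC


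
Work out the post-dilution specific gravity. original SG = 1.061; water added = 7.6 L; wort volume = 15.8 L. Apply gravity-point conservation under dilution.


SG_new = 1 + (SG_old − 1)·V_old/(V_old + V_water)
pts = (1.061 − 1)·1000·15.8/(15.8 + 7.6) = 41.1880
SG_new = 1 + 41.1880/1000

1.0412


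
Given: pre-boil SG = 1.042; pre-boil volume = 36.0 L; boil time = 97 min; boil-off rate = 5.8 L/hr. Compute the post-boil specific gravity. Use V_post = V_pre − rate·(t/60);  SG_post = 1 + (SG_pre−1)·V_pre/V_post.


V_post = 36.0 − 5.8·(97/60) = 26.6233
SG_post = 1 + (1.042 − 1)·36.0/26.6233

1.0568


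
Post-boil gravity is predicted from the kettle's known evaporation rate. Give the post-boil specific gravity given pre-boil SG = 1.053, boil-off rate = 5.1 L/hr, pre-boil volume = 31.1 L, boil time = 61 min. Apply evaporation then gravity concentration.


V_post = V_pre − rate·(t/60);  SG_post = 1 + (SG_pre−1)·V_pre/V_post
V_post = 31.1 − 5.1·(61/60) = 25.9150
SG_post = 1 + (1.053 − 1)·31.1/25.9150

1.0636


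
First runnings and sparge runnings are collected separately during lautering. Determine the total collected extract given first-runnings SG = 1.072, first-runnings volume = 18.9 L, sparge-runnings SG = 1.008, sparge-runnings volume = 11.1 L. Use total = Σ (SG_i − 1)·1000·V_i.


first = (1.072 − 1)·1000·18.9 = 1360.8000
sparge = (1.008 − 1)·1000·11.1 = 88.8000
total = 1360.8000 + 88.8000

1449.6000 gravity·L


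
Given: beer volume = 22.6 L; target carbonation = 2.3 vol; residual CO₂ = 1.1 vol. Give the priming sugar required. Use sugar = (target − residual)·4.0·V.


sugar = (2.3 − 1.1)·4.0·22.6

108.4800 g


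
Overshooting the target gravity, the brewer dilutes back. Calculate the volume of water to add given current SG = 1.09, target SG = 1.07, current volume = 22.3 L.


V_water = V·((SG_curr − 1)/(SG_target − 1) − 1)
V_water = 22.3·((1.09 − 1)/(1.07 − 1) − 1)

6.3714 L


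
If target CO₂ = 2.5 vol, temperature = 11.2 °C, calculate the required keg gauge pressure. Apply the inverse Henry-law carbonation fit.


psi = vols/(0.01821 + 0.09011·e^(−0.04·T)) − 14.695
psi = 2.5/(0.01821 + 0.09011·e^(−0.04·11.2)) − 14.695

18.2945 psi


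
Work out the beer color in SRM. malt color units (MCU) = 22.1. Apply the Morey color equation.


SRM = 1.4922 · MCU^0.6859
SRM = 1.4922 · 22.1^0.6859

12.4723 SRM


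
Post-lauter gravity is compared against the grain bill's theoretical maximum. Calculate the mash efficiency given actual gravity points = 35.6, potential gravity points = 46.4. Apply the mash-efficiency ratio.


efficiency = actual / potential × 100
efficiency = 35.6 / 46.4 × 100

76.7241 %


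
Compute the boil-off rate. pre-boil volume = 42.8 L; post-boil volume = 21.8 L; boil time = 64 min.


rate = (V_pre − V_post) / (t_min/60)
rate = (42.8 − 21.8) / (64/60)

19.6875 L/hr


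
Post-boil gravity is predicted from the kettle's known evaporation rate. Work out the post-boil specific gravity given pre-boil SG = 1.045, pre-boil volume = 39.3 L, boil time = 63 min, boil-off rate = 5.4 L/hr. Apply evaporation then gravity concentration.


V_post = V_pre − rate·(t/60);  SG_post = 1 + (SG_pre−1)·V_pre/V_post
V_post = 39.3 − 5.4·(63/60) = 33.6300
SG_post = 1 + (1.045 − 1)·39.3/33.6300

1.0526


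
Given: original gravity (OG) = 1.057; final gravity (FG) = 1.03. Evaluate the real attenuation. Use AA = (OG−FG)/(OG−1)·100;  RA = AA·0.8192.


AA = (1.057 − 1.03)/(1.057 − 1)·100 = 47.3684
RA = 47.3684·0.8192

38.8042 %


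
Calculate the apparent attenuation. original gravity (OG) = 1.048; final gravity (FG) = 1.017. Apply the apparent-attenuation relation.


AA = (OG − FG)/(OG − 1) · 100
AA = (1.048 − 1.017)/(1.048 − 1) · 100

64.5833 %


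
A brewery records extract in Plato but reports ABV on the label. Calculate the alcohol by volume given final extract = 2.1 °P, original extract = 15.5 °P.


SG = 259/(259 − P);  ABV = (OG − FG)·131.25
OG = 259/(259 − 15.5) = 1.0637
FG = 259/(259 − 2.1) = 1.0082
ABV = (1.0637 − 1.0082)·131.25

7.2818 % ABV


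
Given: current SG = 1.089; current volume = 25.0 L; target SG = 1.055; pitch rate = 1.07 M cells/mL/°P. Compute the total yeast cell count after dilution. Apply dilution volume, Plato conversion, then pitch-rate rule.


V_w = V·((SG_c−1)/(SG_t−1)−1);  °P = 259 − 259/SG_t;  cells = rate·(V+V_w)·°P
V_w = 25.0·((1.089−1)/(1.055−1)−1) = 15.4545
V_final = 25.0 + 15.4545 = 40.4545
°P = 259 − 259/1.055 = 13.5024
cells = 1.07·40.4545·13.5024

584.4685 billion cells


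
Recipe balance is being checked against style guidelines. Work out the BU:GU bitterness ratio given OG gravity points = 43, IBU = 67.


BU:GU = IBU / OG_points
BU:GU = 67 / 43

1.5581


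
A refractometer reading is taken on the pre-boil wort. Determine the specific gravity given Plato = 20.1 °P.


SG = 259/(259 − P)
SG = 259/(259 − 20.1)

1.0841


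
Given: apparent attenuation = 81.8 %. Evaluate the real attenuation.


RA = AA · 0.8192
RA = 81.8 · 0.8192

67.0106 %


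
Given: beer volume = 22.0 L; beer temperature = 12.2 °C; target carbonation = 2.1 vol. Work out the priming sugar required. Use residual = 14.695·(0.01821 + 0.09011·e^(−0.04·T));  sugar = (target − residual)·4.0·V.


residual = 14.695·(0.01821 + 0.09011·e^(−0.04·12.2)) = 1.0804
sugar = (2.1 − 1.0804)·4.0·22.0

89.7213 g


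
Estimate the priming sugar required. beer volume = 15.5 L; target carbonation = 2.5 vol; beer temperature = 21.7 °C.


residual = 14.695·(0.01821 + 0.09011·e^(−0.04·T));  sugar = (target − residual)·4.0·V
residual = 14.695·(0.01821 + 0.09011·e^(−0.04·21.7)) = 0.8235
sugar = (2.5 − 0.8235)·4.0·15.5

103.9450 g


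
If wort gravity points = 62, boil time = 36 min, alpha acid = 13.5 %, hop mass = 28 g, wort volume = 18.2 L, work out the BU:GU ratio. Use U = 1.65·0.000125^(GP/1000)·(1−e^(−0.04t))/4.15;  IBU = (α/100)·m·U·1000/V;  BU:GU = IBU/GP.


U = 1.65·0.000125^(62/1000)·(1−e^(−0.04·36))/4.15 = 0.1738
IBU = (13.5/100)·28·0.1738·1000/18.2 = 36.0936
BU:GU = 36.0936/62

0.5822


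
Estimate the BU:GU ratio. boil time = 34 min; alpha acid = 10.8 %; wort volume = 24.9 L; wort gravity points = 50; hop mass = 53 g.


U = 1.65·0.000125^(GP/1000)·(1−e^(−0.04t))/4.15;  IBU = (α/100)·m·U·1000/V;  BU:GU = IBU/GP
U = 1.65·0.000125^(50/1000)·(1−e^(−0.04·34))/4.15 = 0.1886
IBU = (10.8/100)·53·0.1886·1000/24.9 = 43.3480
BU:GU = 43.3480/50

0.8670


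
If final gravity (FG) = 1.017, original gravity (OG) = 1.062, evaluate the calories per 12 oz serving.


ABW = (OG−FG)·131.25·0.79/FG;  °P = 259 − 259/SG (for OG→OE and FG→AE);  RE = 0.1808·OE + 0.8192·AE;  Cal = (6.9·ABW + 4·(RE−0.1))·FG·3.55
ABW = (1.062 − 1.017)·131.25·0.79/1.017 = 4.5879
OE = 259 − 259/1.062 = 15.1205 °P
AE = 259 − 259/1.017 = 4.3294 °P
RE = 0.1808·15.1205 + 0.8192·4.3294 = 6.2804 °P
Cal = (6.9·4.5879 + 4·(6.2804−0.1))·1.017·3.55

203.5463 kcal


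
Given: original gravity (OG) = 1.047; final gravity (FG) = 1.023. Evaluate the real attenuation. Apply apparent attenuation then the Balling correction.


AA = (OG−FG)/(OG−1)·100;  RA = AA·0.8192
AA = (1.047 − 1.023)/(1.047 − 1)·100 = 51.0638
RA = 51.0638·0.8192

41.8315 %


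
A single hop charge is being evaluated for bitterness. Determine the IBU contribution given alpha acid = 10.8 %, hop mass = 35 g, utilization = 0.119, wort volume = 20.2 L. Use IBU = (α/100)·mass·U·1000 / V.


IBU = (10.8/100)·35·0.119·1000 / 20.2

22.2683 IBU


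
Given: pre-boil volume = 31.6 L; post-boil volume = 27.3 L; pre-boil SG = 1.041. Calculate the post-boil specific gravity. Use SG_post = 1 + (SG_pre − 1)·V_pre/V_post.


pts_pre = (1.041 − 1)·1000 = 41.0000
pts_post = 41.0000·31.6/27.3 = 47.4579
SG_post = 1 + 47.4579/1000

1.0475


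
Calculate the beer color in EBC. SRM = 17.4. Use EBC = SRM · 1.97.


EBC = 17.4 · 1.97

34.2780 EBC


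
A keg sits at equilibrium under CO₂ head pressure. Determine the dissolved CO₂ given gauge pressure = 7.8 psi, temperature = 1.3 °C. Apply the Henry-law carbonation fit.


vols = (P + 14.695)·(0.01821 + 0.09011·e^(−0.04·T))
vols = (7.8 + 14.695)·(0.01821 + 0.09011·e^(−0.04·1.3))

2.3339 volumes


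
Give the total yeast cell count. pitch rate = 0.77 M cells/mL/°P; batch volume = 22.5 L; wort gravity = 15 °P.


cells (billions) = rate · V_L · °P
cells = 0.77 · 22.5 · 15

259.8750 billion cells
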